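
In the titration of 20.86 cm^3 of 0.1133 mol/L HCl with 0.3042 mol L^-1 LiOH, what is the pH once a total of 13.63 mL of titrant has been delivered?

n(acid) = 0.1133 x 0.02086 = 0.002363 mol; n(LiOH) added = 0.3042 x 0.01363 = 0.004146 mol.
Base is in excess by 0.004146 - 0.002363 = 0.001783 mol in a total volume of 0.03449 L.
[OH^-] = 0.001783/0.03449 = 0.05169 M, so pOH = 1.29 and pH = 14.00 - 1.29 = 12.71.

12.71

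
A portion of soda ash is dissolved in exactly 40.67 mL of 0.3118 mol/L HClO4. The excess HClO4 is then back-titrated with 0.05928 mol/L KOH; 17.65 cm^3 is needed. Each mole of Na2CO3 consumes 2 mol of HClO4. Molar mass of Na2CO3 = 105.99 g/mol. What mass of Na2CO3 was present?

0.617 g

Total n(HClO4) added = 0.3118 x 0.04067 = 0.01268 mol.
n(KOH) used = 0.05928 x 0.01765 = 0.001046 mol, which equals the excess n(HClO4).
So n(HClO4) consumed by the sample = 0.01268 - 0.001046 = 0.01163 mol.
n(Na2CO3) = 0.01163 / 2 = 0.005817 mol.
mass = 0.005817 mol x 105.99 g/mol = 0.617 g.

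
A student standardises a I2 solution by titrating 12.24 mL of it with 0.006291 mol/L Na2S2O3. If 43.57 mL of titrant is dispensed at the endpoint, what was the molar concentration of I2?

n(Na2S2O3) = 0.006291 x 0.04357 = 0.0002741 mol.
From the balanced equation, 2 mol Na2S2O3 reacts with 1 mol I2, so n(I2) = 0.0002741 x 1/2 = 0.0001370 mol.
[I2] = 0.0001370 / 0.01224 L = 0.0112 M.

0.0112 M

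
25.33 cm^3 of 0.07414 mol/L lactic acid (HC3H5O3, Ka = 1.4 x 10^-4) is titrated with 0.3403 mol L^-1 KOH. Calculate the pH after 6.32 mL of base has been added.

n(acid) = 0.07414 x 0.02533 = 0.001878 mol; n(KOH) added = 0.3403 x 0.006320 = 0.002151 mol.
Base is in excess by 0.002151 - 0.001878 = 0.0002727 mol in a total volume of 0.03165 L.
[OH^-] = 0.0002727/0.03165 = 0.008617 M, so pOH = 2.06 and pH = 14.00 - 2.06 = 11.94.

11.94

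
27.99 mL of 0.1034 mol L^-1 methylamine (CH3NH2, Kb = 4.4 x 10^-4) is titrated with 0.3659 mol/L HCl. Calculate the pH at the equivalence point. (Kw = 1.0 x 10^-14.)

n(CH3NH2) = 0.1034 x 0.02799 = 0.002894 mol; V(HCl) at equivalence = 0.002894/0.3659 = 0.007910 L.
At equivalence the base is fully converted to CH3NH3+; total volume = 0.03590 L, so [CH3NH3+] = 0.002894/0.03590 = 0.08062 M.
Ka(CH3NH3+) = Kw/Kb = 1.0e-14 / 4.4 x 10^-4 = 2.27e-11.
[H^+] = sqrt(Ka x [CH3NH3+]) = sqrt(2.27e-11 x 0.08062) = 1.35e-6 M.
pH = -log(1.35e-6) = 5.87.

5.87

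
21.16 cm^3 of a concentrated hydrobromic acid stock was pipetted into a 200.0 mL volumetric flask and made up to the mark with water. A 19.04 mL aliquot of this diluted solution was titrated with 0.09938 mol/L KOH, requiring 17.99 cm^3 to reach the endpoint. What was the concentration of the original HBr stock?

n(KOH) = 0.09938 x 0.01799 = 0.001788 mol.
n(HBr) in the aliquot = 0.001788 mol.
[diluted HBr] = 0.001788 / 0.01904 = 0.09390 M.
Dilution factor = 200.0/21.16 = 9.452, so [stock] = 0.09390 x 9.452 = 0.888 M.

0.888 M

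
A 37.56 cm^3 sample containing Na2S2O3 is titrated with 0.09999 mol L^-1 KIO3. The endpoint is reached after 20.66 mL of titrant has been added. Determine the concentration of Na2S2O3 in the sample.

0.330 M

n(KIO3) = 0.09999 x 0.02066 = 0.002066 mol.
From the balanced equation, 1 mol KIO3 reacts with 6 mol Na2S2O3, so n(Na2S2O3) = 0.002066 x 6/1 = 0.01239 mol.
[Na2S2O3] = 0.01239 / 0.03756 L = 0.330 M.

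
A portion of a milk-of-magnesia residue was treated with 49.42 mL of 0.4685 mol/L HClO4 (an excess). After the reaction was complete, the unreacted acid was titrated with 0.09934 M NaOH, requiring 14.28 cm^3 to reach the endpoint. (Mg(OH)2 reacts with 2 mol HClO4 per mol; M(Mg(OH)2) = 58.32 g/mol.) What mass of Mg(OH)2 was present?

Total n(HClO4) added = 0.4685 x 0.04942 = 0.02315 mol.
n(NaOH) used = 0.09934 x 0.01428 = 0.001419 mol, which equals the excess n(HClO4).
So n(HClO4) consumed by the sample = 0.02315 - 0.001419 = 0.02173 mol.
n(Mg(OH)2) = 0.02173 / 2 = 0.01087 mol.
mass = 0.01087 mol x 58.32 g/mol = 0.634 g.

0.634 g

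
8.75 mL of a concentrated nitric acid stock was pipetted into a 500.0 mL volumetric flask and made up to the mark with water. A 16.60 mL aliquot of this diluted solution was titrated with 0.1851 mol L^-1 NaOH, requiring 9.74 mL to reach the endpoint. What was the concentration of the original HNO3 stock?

n(NaOH) = 0.1851 x 0.009740 = 0.001803 mol.
n(HNO3) in the aliquot = 0.001803 mol.
[diluted HNO3] = 0.001803 / 0.01660 = 0.1086 M.
Dilution factor = 500.0/8.750 = 57.14, so [stock] = 0.1086 x 57.14 = 6.21 M.

6.21 M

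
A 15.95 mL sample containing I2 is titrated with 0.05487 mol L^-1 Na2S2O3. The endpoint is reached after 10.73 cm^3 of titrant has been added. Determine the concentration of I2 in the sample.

0.0185 M

n(Na2S2O3) = 0.05487 x 0.01073 = 0.0005888 mol.
From the balanced equation, 2 mol Na2S2O3 reacts with 1 mol I2, so n(I2) = 0.0005888 x 1/2 = 0.0002944 mol.
[I2] = 0.0002944 / 0.01595 L = 0.0185 M.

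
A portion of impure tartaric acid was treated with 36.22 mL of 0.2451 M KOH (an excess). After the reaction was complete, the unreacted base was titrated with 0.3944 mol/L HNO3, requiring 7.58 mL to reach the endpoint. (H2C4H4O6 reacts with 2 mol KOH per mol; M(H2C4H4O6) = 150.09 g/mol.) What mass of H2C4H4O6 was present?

Total n(KOH) added = 0.2451 x 0.03622 = 0.008878 mol.
n(HNO3) used = 0.3944 x 0.007580 = 0.002990 mol, which equals the excess n(KOH).
So n(KOH) consumed by the sample = 0.008878 - 0.002990 = 0.005888 mol.
n(H2C4H4O6) = 0.005888 / 2 = 0.002944 mol.
mass = 0.002944 mol x 150.09 g/mol = 0.442 g.

0.442 g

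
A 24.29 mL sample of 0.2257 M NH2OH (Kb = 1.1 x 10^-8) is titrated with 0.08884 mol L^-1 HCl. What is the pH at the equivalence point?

n(NH2OH) = 0.2257 x 0.02429 = 0.005482 mol; V(HCl) at equivalence = 0.005482/0.08884 = 0.06171 L.
At equivalence the base is fully converted to NH3OH+; total volume = 0.08600 L, so [NH3OH+] = 0.005482/0.08600 = 0.06375 M.
Ka(NH3OH+) = Kw/Kb = 1.0e-14 / 1.1 x 10^-8 = 9.09e-7.
[H^+] = sqrt(Ka x [NH3OH+]) = sqrt(9.09e-7 x 0.06375) = 0.000241 M.
pH = -log(0.000241) = 3.62.

3.62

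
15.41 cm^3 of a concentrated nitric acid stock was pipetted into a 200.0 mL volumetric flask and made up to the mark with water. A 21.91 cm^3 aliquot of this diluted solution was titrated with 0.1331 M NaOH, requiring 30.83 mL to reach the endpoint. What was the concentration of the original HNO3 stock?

2.43 M

n(NaOH) = 0.1331 x 0.03083 = 0.004103 mol.
n(HNO3) in the aliquot = 0.004103 mol.
[diluted HNO3] = 0.004103 / 0.02191 = 0.1873 M.
Dilution factor = 200.0/15.41 = 12.98, so [stock] = 0.1873 x 12.98 = 2.43 M.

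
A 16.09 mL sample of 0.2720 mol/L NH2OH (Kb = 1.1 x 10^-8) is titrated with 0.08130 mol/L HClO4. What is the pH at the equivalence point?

n(NH2OH) = 0.2720 x 0.01609 = 0.004376 mol; V(HClO4) at equivalence = 0.004376/0.08130 = 0.05383 L.
At equivalence the base is fully converted to NH3OH+; total volume = 0.06992 L, so [NH3OH+] = 0.004376/0.06992 = 0.06259 M.
Ka(NH3OH+) = Kw/Kb = 1.0e-14 / 1.1 x 10^-8 = 9.09e-7.
[H^+] = sqrt(Ka x [NH3OH+]) = sqrt(9.09e-7 x 0.06259) = 0.000239 M.
pH = -log(0.000239) = 3.62.

3.62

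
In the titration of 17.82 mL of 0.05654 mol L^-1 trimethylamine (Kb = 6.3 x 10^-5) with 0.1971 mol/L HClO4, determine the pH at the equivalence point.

n((CH3)3N) = 0.05654 x 0.01782 = 0.001008 mol; V(HClO4) at equivalence = 0.001008/0.1971 = 0.005112 L.
At equivalence the base is fully converted to (CH3)3NH+; total volume = 0.02293 L, so [(CH3)3NH+] = 0.001008/0.02293 = 0.04394 M.
Ka((CH3)3NH+) = Kw/Kb = 1.0e-14 / 6.3 x 10^-5 = 1.59e-10.
[H^+] = sqrt(Ka x [(CH3)3NH+]) = sqrt(1.59e-10 x 0.04394) = 2.64e-6 M.
pH = -log(2.64e-6) = 5.58.

5.58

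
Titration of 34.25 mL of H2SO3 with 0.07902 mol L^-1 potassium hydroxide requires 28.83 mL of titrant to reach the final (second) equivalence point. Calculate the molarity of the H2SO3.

0.0333 M

n(KOH) = 0.07902 x 0.02883 = 0.002278 mol.
At the final (second) equivalence point, 2 mol OH^- react per mol H2SO3, so n(H2SO3) = 0.002278 / 2 = 0.001139 mol.
[H2SO3] = 0.001139 / 0.03425 L = 0.0333 M.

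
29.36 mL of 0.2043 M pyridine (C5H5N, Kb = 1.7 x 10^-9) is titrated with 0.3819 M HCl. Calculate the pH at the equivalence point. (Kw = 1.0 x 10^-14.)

n(C5H5N) = 0.2043 x 0.02936 = 0.005998 mol; V(HCl) at equivalence = 0.005998/0.3819 = 0.01571 L.
At equivalence the base is fully converted to C5H5NH+; total volume = 0.04507 L, so [C5H5NH+] = 0.005998/0.04507 = 0.1331 M.
Ka(C5H5NH+) = Kw/Kb = 1.0e-14 / 1.7 x 10^-9 = 5.88e-6.
[H^+] = sqrt(Ka x [C5H5NH+]) = sqrt(5.88e-6 x 0.1331) = 0.000885 M.
pH = -log(0.000885) = 3.05.

3.05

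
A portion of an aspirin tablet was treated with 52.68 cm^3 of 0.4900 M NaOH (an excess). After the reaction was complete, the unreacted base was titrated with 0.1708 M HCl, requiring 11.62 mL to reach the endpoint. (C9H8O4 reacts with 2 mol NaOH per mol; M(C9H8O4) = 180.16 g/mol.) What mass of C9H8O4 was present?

2.15 g

Total n(NaOH) added = 0.4900 x 0.05268 = 0.02581 mol.
n(HCl) used = 0.1708 x 0.01162 = 0.001985 mol, which equals the excess n(NaOH).
So n(NaOH) consumed by the sample = 0.02581 - 0.001985 = 0.02383 mol.
n(C9H8O4) = 0.02383 / 2 = 0.01191 mol.
mass = 0.01191 mol x 180.16 g/mol = 2.15 g.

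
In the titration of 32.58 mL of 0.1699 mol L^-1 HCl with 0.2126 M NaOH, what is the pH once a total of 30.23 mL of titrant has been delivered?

12.15

n(acid) = 0.1699 x 0.03258 = 0.005535 mol; n(NaOH) added = 0.2126 x 0.03023 = 0.006427 mol.
Base is in excess by 0.006427 - 0.005535 = 0.0008916 mol in a total volume of 0.06281 L.
[OH^-] = 0.0008916/0.06281 = 0.01419 M, so pOH = 1.85 and pH = 14.00 - 1.85 = 12.15.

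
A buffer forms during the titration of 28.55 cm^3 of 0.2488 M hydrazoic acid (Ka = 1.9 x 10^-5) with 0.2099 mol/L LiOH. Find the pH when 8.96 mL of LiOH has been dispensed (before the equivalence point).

Initial n(HN3) = 0.2488 x 0.02855 = 0.007103 mol.
n(LiOH) added = 0.2099 x 0.008960 = 0.001881 mol, converting that many moles of HN3 to N3-.
Remaining n(HN3) = 0.005223 mol; n(N3-) = 0.001881 mol.
By Henderson-Hasselbalch, pH = pKa + log([A^-]/[HA]) = 4.72 + log(0.001881/0.005223) = 4.72 + (-0.44) = 4.28.

4.28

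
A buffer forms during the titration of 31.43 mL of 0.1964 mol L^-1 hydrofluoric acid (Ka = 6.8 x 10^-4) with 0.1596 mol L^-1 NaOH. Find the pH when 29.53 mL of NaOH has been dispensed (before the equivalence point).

Initial n(HF) = 0.1964 x 0.03143 = 0.006173 mol.
n(NaOH) added = 0.1596 x 0.02953 = 0.004713 mol, converting that many moles of HF to F-.
Remaining n(HF) = 0.001460 mol; n(F-) = 0.004713 mol.
By Henderson-Hasselbalch, pH = pKa + log([A^-]/[HA]) = 3.17 + log(0.004713/0.001460) = 3.17 + (+0.51) = 3.68.

3.68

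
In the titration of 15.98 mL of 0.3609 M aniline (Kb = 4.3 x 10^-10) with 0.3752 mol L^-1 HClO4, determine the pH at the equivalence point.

n(C6H5NH2) = 0.3609 x 0.01598 = 0.005767 mol; V(HClO4) at equivalence = 0.005767/0.3752 = 0.01537 L.
At equivalence the base is fully converted to C6H5NH3+; total volume = 0.03135 L, so [C6H5NH3+] = 0.005767/0.03135 = 0.1840 M.
Ka(C6H5NH3+) = Kw/Kb = 1.0e-14 / 4.3 x 10^-10 = 2.33e-5.
[H^+] = sqrt(Ka x [C6H5NH3+]) = sqrt(2.33e-5 x 0.1840) = 0.00207 M.
pH = -log(0.00207) = 2.68.

2.68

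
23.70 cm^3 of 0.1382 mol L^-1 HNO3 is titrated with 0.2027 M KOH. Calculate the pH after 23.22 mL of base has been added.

12.48

n(acid) = 0.1382 x 0.02370 = 0.003275 mol; n(KOH) added = 0.2027 x 0.02322 = 0.004707 mol.
Base is in excess by 0.004707 - 0.003275 = 0.001431 mol in a total volume of 0.04692 L.
[OH^-] = 0.001431/0.04692 = 0.03051 M, so pOH = 1.52 and pH = 14.00 - 1.52 = 12.48.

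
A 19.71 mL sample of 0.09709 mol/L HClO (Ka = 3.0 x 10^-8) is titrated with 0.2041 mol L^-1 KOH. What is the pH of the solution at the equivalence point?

n(HClO) = 0.09709 x 0.01971 = 0.001914 mol; V(KOH) at equivalence = 0.001914/0.2041 = 0.009376 L.
At equivalence all the acid is converted to ClO-; total volume = 0.01971 + 0.009376 = 0.02909 L, so [ClO-] = 0.001914/0.02909 = 0.06579 M.
Kb = Kw/Ka = 1.0e-14 / 3.0 x 10^-8 = 3.33e-7.
[OH^-] = sqrt(Kb x [ClO-]) = sqrt(3.33e-7 x 0.06579) = 0.000148 M.
pOH = 3.83, so pH = 14.00 - 3.83 = 10.17.

10.17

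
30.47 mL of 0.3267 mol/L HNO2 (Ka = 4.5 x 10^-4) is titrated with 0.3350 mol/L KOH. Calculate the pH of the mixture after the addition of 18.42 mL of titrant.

3.56

Initial n(HNO2) = 0.3267 x 0.03047 = 0.009955 mol.
n(KOH) added = 0.3350 x 0.01842 = 0.006171 mol, converting that many moles of HNO2 to NO2-.
Remaining n(HNO2) = 0.003784 mol; n(NO2-) = 0.006171 mol.
By Henderson-Hasselbalch, pH = pKa + log([A^-]/[HA]) = 3.35 + log(0.006171/0.003784) = 3.35 + (+0.21) = 3.56.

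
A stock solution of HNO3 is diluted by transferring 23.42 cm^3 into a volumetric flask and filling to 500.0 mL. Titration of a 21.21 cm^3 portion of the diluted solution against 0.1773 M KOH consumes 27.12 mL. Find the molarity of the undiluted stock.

4.84 M

n(KOH) = 0.1773 x 0.02712 = 0.004808 mol.
n(HNO3) in the aliquot = 0.004808 mol.
[diluted HNO3] = 0.004808 / 0.02121 = 0.2267 M.
Dilution factor = 500.0/23.42 = 21.35, so [stock] = 0.2267 x 21.35 = 4.84 M.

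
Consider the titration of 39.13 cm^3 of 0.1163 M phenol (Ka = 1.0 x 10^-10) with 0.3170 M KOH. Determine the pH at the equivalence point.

n(C6H5OH) = 0.1163 x 0.03913 = 0.004551 mol; V(KOH) at equivalence = 0.004551/0.3170 = 0.01436 L.
At equivalence all the acid is converted to C6H5O-; total volume = 0.03913 + 0.01436 = 0.05349 L, so [C6H5O-] = 0.004551/0.05349 = 0.08508 M.
Kb = Kw/Ka = 1.0e-14 / 1.0 x 10^-10 = 0.000100.
[OH^-] = sqrt(Kb x [C6H5O-]) = sqrt(0.000100 x 0.08508) = 0.00292 M.
pOH = 2.54, so pH = 14.00 - 2.54 = 11.46.

11.46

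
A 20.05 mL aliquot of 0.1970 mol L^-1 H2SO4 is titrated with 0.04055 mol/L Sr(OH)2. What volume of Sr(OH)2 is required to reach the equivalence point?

n(H2SO4) = 0.1970 mol/L x 0.02005 L = 0.003950 mol.
At equivalence n(Sr(OH)2) = n(H2SO4) = 0.003950 mol.
V(Sr(OH)2) = 0.003950 / 0.04055 = 0.09741 L = 97.4 mL.

97.4 mL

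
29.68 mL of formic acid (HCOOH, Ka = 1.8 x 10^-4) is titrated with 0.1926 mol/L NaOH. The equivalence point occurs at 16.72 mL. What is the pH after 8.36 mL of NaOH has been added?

3.74

8.36 mL is exactly half the equivalence volume (16.72/2), i.e. the half-equivalence point.
There, n(HA) = n(A^-), so pH = pKa = -log(1.8 x 10^-4) = 3.74.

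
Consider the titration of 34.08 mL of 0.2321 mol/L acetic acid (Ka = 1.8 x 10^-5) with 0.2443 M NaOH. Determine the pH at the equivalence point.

8.91

n(CH3COOH) = 0.2321 x 0.03408 = 0.007910 mol; V(NaOH) at equivalence = 0.007910/0.2443 = 0.03238 L.
At equivalence all the acid is converted to CH3COO-; total volume = 0.03408 + 0.03238 = 0.06646 L, so [CH3COO-] = 0.007910/0.06646 = 0.1190 M.
Kb = Kw/Ka = 1.0e-14 / 1.8 x 10^-5 = 5.56e-10.
[OH^-] = sqrt(Kb x [CH3COO-]) = sqrt(5.56e-10 x 0.1190) = 8.13e-6 M.
pOH = 5.09, so pH = 14.00 - 5.09 = 8.91.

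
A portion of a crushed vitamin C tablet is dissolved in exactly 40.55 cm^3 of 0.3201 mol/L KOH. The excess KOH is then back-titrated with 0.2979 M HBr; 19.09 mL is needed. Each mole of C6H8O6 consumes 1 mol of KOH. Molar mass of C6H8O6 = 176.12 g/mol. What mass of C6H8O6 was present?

1.28 g

Total n(KOH) added = 0.3201 x 0.04055 = 0.01298 mol.
n(HBr) used = 0.2979 x 0.01909 = 0.005687 mol, which equals the excess n(KOH).
So n(KOH) consumed by the sample = 0.01298 - 0.005687 = 0.007293 mol.
n(C6H8O6) = 0.007293 / 1 = 0.007293 mol.
mass = 0.007293 mol x 176.12 g/mol = 1.28 g.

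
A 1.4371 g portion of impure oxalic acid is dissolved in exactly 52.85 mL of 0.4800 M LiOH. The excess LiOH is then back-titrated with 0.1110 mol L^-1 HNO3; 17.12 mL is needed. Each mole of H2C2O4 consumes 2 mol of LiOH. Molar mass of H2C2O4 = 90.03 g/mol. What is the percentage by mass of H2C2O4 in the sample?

Total n(LiOH) added = 0.4800 x 0.05285 = 0.02537 mol.
n(HNO3) used = 0.1110 x 0.01712 = 0.001900 mol, which equals the excess n(LiOH).
So n(LiOH) consumed by the sample = 0.02537 - 0.001900 = 0.02347 mol.
n(H2C2O4) = 0.02347 / 2 = 0.01173 mol.
mass H2C2O4 = 0.01173 x 90.03 = 1.056 g, so %H2C2O4 = 1.056/1.4371 x 100 = 73.5%.

73.5%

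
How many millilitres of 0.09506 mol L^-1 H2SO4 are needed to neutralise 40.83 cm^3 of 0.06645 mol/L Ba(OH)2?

n(Ba(OH)2) = 0.06645 mol/L x 0.04083 L = 0.002713 mol.
At equivalence n(H2SO4) = n(Ba(OH)2) = 0.002713 mol.
V(H2SO4) = 0.002713 / 0.09506 = 0.02854 L = 28.5 mL.

28.5 mL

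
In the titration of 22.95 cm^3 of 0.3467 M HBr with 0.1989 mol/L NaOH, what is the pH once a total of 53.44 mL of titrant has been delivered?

n(acid) = 0.3467 x 0.02295 = 0.007957 mol; n(NaOH) added = 0.1989 x 0.05344 = 0.01063 mol.
Base is in excess by 0.01063 - 0.007957 = 0.002672 mol in a total volume of 0.07639 L.
[OH^-] = 0.002672/0.07639 = 0.03498 M, so pOH = 1.46 and pH = 14.00 - 1.46 = 12.54.

12.54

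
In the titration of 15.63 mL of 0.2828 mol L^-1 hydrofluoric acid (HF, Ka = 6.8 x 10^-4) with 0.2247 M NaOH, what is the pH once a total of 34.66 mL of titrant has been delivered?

n(acid) = 0.2828 x 0.01563 = 0.004420 mol; n(NaOH) added = 0.2247 x 0.03466 = 0.007788 mol.
Base is in excess by 0.007788 - 0.004420 = 0.003368 mol in a total volume of 0.05029 L.
[OH^-] = 0.003368/0.05029 = 0.06697 M, so pOH = 1.17 and pH = 14.00 - 1.17 = 12.83.

12.83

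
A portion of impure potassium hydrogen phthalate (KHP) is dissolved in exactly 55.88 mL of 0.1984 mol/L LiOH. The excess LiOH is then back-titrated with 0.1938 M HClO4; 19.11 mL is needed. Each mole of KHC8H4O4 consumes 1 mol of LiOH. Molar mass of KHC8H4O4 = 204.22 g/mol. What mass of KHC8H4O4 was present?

1.51 g

Total n(LiOH) added = 0.1984 x 0.05588 = 0.01109 mol.
n(HClO4) used = 0.1938 x 0.01911 = 0.003704 mol, which equals the excess n(LiOH).
So n(LiOH) consumed by the sample = 0.01109 - 0.003704 = 0.007383 mol.
n(KHC8H4O4) = 0.007383 / 1 = 0.007383 mol.
mass = 0.007383 mol x 204.22 g/mol = 1.51 g.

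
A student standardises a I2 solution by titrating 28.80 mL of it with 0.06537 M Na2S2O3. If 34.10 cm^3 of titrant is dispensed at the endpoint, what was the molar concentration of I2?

n(Na2S2O3) = 0.06537 x 0.03410 = 0.002229 mol.
From the balanced equation, 2 mol Na2S2O3 reacts with 1 mol I2, so n(I2) = 0.002229 x 1/2 = 0.001115 mol.
[I2] = 0.001115 / 0.02880 L = 0.0387 M.

0.0387 M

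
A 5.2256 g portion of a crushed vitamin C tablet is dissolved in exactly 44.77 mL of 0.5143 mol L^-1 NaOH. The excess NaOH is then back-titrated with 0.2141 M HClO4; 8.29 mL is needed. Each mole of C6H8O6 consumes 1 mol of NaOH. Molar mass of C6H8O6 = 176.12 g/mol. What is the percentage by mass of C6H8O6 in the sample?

71.6%

Total n(NaOH) added = 0.5143 x 0.04477 = 0.02303 mol.
n(HClO4) used = 0.2141 x 0.008290 = 0.001775 mol, which equals the excess n(NaOH).
So n(NaOH) consumed by the sample = 0.02303 - 0.001775 = 0.02125 mol.
n(C6H8O6) = 0.02125 / 1 = 0.02125 mol.
mass C6H8O6 = 0.02125 x 176.12 = 3.743 g, so %C6H8O6 = 3.743/5.2256 x 100 = 71.6%.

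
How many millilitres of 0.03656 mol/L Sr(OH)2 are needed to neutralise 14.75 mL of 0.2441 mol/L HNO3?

49.2 mL

n(HNO3) = 0.2441 mol/L x 0.01475 L = 0.003600 mol.
The neutralisation is 2 HNO3 : 1 Sr(OH)2, so n(Sr(OH)2) = 0.003600 x 1/2 = 0.001800 mol.
V(Sr(OH)2) = 0.001800 / 0.03656 = 0.04924 L = 49.2 mL.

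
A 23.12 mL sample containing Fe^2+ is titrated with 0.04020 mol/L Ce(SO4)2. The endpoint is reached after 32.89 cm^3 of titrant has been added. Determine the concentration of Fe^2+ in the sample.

0.0572 M

n(Ce(SO4)2) = 0.04020 x 0.03289 = 0.001322 mol.
From the balanced equation, 1 mol Ce(SO4)2 reacts with 1 mol Fe^2+, so n(Fe^2+) = 0.001322 x 1/1 = 0.001322 mol.
[Fe^2+] = 0.001322 / 0.02312 L = 0.0572 M.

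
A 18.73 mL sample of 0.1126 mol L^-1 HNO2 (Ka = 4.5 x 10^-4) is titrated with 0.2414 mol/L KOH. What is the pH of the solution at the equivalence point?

n(HNO2) = 0.1126 x 0.01873 = 0.002109 mol; V(KOH) at equivalence = 0.002109/0.2414 = 0.008737 L.
At equivalence all the acid is converted to NO2-; total volume = 0.01873 + 0.008737 = 0.02747 L, so [NO2-] = 0.002109/0.02747 = 0.07678 M.
Kb = Kw/Ka = 1.0e-14 / 4.5 x 10^-4 = 2.22e-11.
[OH^-] = sqrt(Kb x [NO2-]) = sqrt(2.22e-11 x 0.07678) = 1.31e-6 M.
pOH = 5.88, so pH = 14.00 - 5.88 = 8.12.

8.12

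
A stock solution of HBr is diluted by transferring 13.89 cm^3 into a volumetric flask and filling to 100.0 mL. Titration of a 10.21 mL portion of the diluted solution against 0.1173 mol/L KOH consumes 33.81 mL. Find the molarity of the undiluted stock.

n(KOH) = 0.1173 x 0.03381 = 0.003966 mol.
n(HBr) in the aliquot = 0.003966 mol.
[diluted HBr] = 0.003966 / 0.01021 = 0.3884 M.
Dilution factor = 100.0/13.89 = 7.199, so [stock] = 0.3884 x 7.199 = 2.80 M.

2.80 M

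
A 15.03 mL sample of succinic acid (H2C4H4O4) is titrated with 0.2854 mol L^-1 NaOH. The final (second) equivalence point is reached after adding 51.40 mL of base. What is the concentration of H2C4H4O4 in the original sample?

n(NaOH) = 0.2854 x 0.05140 = 0.01467 mol.
At the final (second) equivalence point, 2 mol OH^- react per mol H2C4H4O4, so n(H2C4H4O4) = 0.01467 / 2 = 0.007335 mol.
[H2C4H4O4] = 0.007335 / 0.01503 L = 0.488 M.

0.488 M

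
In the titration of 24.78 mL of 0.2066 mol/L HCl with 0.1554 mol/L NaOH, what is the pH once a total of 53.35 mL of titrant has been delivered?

12.61

n(acid) = 0.2066 x 0.02478 = 0.005120 mol; n(NaOH) added = 0.1554 x 0.05335 = 0.008291 mol.
Base is in excess by 0.008291 - 0.005120 = 0.003171 mol in a total volume of 0.07813 L.
[OH^-] = 0.003171/0.07813 = 0.04059 M, so pOH = 1.39 and pH = 14.00 - 1.39 = 12.61.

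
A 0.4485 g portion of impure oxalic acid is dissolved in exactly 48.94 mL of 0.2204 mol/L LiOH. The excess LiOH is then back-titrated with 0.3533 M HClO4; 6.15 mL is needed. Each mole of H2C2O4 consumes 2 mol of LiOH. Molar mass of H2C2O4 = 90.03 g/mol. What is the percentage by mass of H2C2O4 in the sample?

Total n(LiOH) added = 0.2204 x 0.04894 = 0.01079 mol.
n(HClO4) used = 0.3533 x 0.006150 = 0.002173 mol, which equals the excess n(LiOH).
So n(LiOH) consumed by the sample = 0.01079 - 0.002173 = 0.008614 mol.
n(H2C2O4) = 0.008614 / 2 = 0.004307 mol.
mass H2C2O4 = 0.004307 x 90.03 = 0.3877 g, so %H2C2O4 = 0.3877/0.4485 x 100 = 86.5%.

86.5%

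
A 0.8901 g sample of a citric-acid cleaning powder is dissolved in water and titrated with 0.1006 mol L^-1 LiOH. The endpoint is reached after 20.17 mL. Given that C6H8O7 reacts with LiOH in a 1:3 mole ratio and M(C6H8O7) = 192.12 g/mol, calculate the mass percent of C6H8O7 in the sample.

n(LiOH) = 0.1006 x 0.02017 = 0.002029 mol.
n(C6H8O7) = 0.002029 / 3 = 0.0006764 mol.
mass of C6H8O7 = 0.0006764 x 192.12 = 0.1299 g.
% purity = 0.1299 / 0.8901 x 100 = 14.6%.

14.6%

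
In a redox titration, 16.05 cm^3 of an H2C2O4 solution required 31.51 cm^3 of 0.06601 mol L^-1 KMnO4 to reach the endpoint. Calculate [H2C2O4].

0.324 M

n(KMnO4) = 0.06601 x 0.03151 = 0.002080 mol.
From the balanced equation, 2 mol KMnO4 reacts with 5 mol H2C2O4, so n(H2C2O4) = 0.002080 x 5/2 = 0.005200 mol.
[H2C2O4] = 0.005200 / 0.01605 L = 0.324 M.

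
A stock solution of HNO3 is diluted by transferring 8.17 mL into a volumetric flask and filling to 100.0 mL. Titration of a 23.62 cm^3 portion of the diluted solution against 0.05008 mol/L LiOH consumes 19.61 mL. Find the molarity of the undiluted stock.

n(LiOH) = 0.05008 x 0.01961 = 0.0009821 mol.
n(HNO3) in the aliquot = 0.0009821 mol.
[diluted HNO3] = 0.0009821 / 0.02362 = 0.04158 M.
Dilution factor = 100.0/8.170 = 12.24, so [stock] = 0.04158 x 12.24 = 0.509 M.

0.509 M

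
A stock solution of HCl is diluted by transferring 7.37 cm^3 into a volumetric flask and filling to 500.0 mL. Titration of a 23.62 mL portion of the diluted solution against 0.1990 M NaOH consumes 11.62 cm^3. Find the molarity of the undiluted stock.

n(NaOH) = 0.1990 x 0.01162 = 0.002312 mol.
n(HCl) in the aliquot = 0.002312 mol.
[diluted HCl] = 0.002312 / 0.02362 = 0.09790 M.
Dilution factor = 500.0/7.370 = 67.84, so [stock] = 0.09790 x 67.84 = 6.64 M.

6.64 M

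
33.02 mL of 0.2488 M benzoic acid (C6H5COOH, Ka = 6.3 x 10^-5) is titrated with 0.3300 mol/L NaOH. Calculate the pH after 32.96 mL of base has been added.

n(acid) = 0.2488 x 0.03302 = 0.008215 mol; n(NaOH) added = 0.3300 x 0.03296 = 0.01088 mol.
Base is in excess by 0.01088 - 0.008215 = 0.002661 mol in a total volume of 0.06598 L.
[OH^-] = 0.002661/0.06598 = 0.04034 M, so pOH = 1.39 and pH = 14.00 - 1.39 = 12.61.

12.61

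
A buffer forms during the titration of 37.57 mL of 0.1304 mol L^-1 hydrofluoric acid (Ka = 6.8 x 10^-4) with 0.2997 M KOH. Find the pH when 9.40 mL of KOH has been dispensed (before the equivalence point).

3.30

Initial n(HF) = 0.1304 x 0.03757 = 0.004899 mol.
n(KOH) added = 0.2997 x 0.009400 = 0.002817 mol, converting that many moles of HF to F-.
Remaining n(HF) = 0.002082 mol; n(F-) = 0.002817 mol.
By Henderson-Hasselbalch, pH = pKa + log([A^-]/[HA]) = 3.17 + log(0.002817/0.002082) = 3.17 + (+0.13) = 3.30.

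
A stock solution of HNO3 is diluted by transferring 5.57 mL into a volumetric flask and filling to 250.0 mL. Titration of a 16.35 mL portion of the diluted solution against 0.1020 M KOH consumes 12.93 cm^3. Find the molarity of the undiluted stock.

n(KOH) = 0.1020 x 0.01293 = 0.001319 mol.
n(HNO3) in the aliquot = 0.001319 mol.
[diluted HNO3] = 0.001319 / 0.01635 = 0.08066 M.
Dilution factor = 250.0/5.570 = 44.88, so [stock] = 0.08066 x 44.88 = 3.62 M.

3.62 M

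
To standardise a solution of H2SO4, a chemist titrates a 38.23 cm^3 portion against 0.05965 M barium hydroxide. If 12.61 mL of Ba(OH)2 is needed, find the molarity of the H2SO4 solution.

n(Ba(OH)2) delivered = 0.05965 x 0.01261 = 0.0007522 mol.
For a 1:1 reaction, n(H2SO4) = 0.0007522 mol.
[H2SO4] = 0.0007522 mol / 0.03823 L = 0.0197 M.

0.0197 M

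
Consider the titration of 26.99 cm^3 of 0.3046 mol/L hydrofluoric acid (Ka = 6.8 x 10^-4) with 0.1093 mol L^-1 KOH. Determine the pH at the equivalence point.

n(HF) = 0.3046 x 0.02699 = 0.008221 mol; V(KOH) at equivalence = 0.008221/0.1093 = 0.07522 L.
At equivalence all the acid is converted to F-; total volume = 0.02699 + 0.07522 = 0.1022 L, so [F-] = 0.008221/0.1022 = 0.08044 M.
Kb = Kw/Ka = 1.0e-14 / 6.8 x 10^-4 = 1.47e-11.
[OH^-] = sqrt(Kb x [F-]) = sqrt(1.47e-11 x 0.08044) = 1.09e-6 M.
pOH = 5.96, so pH = 14.00 - 5.96 = 8.04.

8.04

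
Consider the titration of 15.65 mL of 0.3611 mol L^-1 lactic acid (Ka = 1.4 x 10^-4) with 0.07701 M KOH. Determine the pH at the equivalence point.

n(HC3H5O3) = 0.3611 x 0.01565 = 0.005651 mol; V(KOH) at equivalence = 0.005651/0.07701 = 0.07338 L.
At equivalence all the acid is converted to C3H5O3-; total volume = 0.01565 + 0.07338 = 0.08903 L, so [C3H5O3-] = 0.005651/0.08903 = 0.06347 M.
Kb = Kw/Ka = 1.0e-14 / 1.4 x 10^-4 = 7.14e-11.
[OH^-] = sqrt(Kb x [C3H5O3-]) = sqrt(7.14e-11 x 0.06347) = 2.13e-6 M.
pOH = 5.67, so pH = 14.00 - 5.67 = 8.33.

8.33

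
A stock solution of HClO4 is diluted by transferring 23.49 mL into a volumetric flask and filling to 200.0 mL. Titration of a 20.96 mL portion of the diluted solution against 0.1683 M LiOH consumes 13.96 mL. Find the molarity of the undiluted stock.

n(LiOH) = 0.1683 x 0.01396 = 0.002349 mol.
n(HClO4) in the aliquot = 0.002349 mol.
[diluted HClO4] = 0.002349 / 0.02096 = 0.1121 M.
Dilution factor = 200.0/23.49 = 8.514, so [stock] = 0.1121 x 8.514 = 0.954 M.

0.954 M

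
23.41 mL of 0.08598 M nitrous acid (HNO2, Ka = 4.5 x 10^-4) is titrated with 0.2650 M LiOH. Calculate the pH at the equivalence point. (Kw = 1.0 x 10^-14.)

n(HNO2) = 0.08598 x 0.02341 = 0.002013 mol; V(LiOH) at equivalence = 0.002013/0.2650 = 0.007595 L.
At equivalence all the acid is converted to NO2-; total volume = 0.02341 + 0.007595 = 0.03101 L, so [NO2-] = 0.002013/0.03101 = 0.06492 M.
Kb = Kw/Ka = 1.0e-14 / 4.5 x 10^-4 = 2.22e-11.
[OH^-] = sqrt(Kb x [NO2-]) = sqrt(2.22e-11 x 0.06492) = 1.20e-6 M.
pOH = 5.92, so pH = 14.00 - 5.92 = 8.08.

8.08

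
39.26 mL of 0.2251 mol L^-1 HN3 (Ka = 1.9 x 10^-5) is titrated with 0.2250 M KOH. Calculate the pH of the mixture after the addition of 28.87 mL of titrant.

Initial n(HN3) = 0.2251 x 0.03926 = 0.008837 mol.
n(KOH) added = 0.2250 x 0.02887 = 0.006496 mol, converting that many moles of HN3 to N3-.
Remaining n(HN3) = 0.002342 mol; n(N3-) = 0.006496 mol.
By Henderson-Hasselbalch, pH = pKa + log([A^-]/[HA]) = 4.72 + log(0.006496/0.002342) = 4.72 + (+0.44) = 5.16.

5.16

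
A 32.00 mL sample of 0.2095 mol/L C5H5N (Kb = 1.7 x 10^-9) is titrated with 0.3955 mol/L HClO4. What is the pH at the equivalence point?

n(C5H5N) = 0.2095 x 0.03200 = 0.006704 mol; V(HClO4) at equivalence = 0.006704/0.3955 = 0.01695 L.
At equivalence the base is fully converted to C5H5NH+; total volume = 0.04895 L, so [C5H5NH+] = 0.006704/0.04895 = 0.1370 M.
Ka(C5H5NH+) = Kw/Kb = 1.0e-14 / 1.7 x 10^-9 = 5.88e-6.
[H^+] = sqrt(Ka x [C5H5NH+]) = sqrt(5.88e-6 x 0.1370) = 0.000898 M.
pH = -log(0.000898) = 3.05.

3.05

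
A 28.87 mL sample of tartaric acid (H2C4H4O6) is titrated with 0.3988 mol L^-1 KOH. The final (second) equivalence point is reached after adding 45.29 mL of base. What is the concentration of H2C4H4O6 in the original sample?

0.313 M

n(KOH) = 0.3988 x 0.04529 = 0.01806 mol.
At the final (second) equivalence point, 2 mol OH^- react per mol H2C4H4O6, so n(H2C4H4O6) = 0.01806 / 2 = 0.009031 mol.
[H2C4H4O6] = 0.009031 / 0.02887 L = 0.313 M.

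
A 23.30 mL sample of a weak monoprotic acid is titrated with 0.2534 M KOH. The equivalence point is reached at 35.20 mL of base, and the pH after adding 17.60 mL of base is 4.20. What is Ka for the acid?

17.60 mL is half of the equivalence volume, so this is the half-equivalence point where [HA] = [A^-].
At half-equivalence pH = pKa, so pKa = 4.20.
Ka = 10^(-4.20) = 6.3 x 10^-5.

6.3 x 10^-5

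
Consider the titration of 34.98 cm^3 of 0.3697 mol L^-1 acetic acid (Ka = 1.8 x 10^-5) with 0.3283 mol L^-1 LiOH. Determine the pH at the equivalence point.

n(CH3COOH) = 0.3697 x 0.03498 = 0.01293 mol; V(LiOH) at equivalence = 0.01293/0.3283 = 0.03939 L.
At equivalence all the acid is converted to CH3COO-; total volume = 0.03498 + 0.03939 = 0.07437 L, so [CH3COO-] = 0.01293/0.07437 = 0.1739 M.
Kb = Kw/Ka = 1.0e-14 / 1.8 x 10^-5 = 5.56e-10.
[OH^-] = sqrt(Kb x [CH3COO-]) = sqrt(5.56e-10 x 0.1739) = 9.83e-6 M.
pOH = 5.01, so pH = 14.00 - 5.01 = 8.99.

8.99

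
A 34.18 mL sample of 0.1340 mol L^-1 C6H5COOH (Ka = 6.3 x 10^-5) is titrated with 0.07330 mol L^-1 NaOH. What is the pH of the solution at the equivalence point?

8.44

n(C6H5COOH) = 0.1340 x 0.03418 = 0.004580 mol; V(NaOH) at equivalence = 0.004580/0.07330 = 0.06248 L.
At equivalence all the acid is converted to C6H5COO-; total volume = 0.03418 + 0.06248 = 0.09666 L, so [C6H5COO-] = 0.004580/0.09666 = 0.04738 M.
Kb = Kw/Ka = 1.0e-14 / 6.3 x 10^-5 = 1.59e-10.
[OH^-] = sqrt(Kb x [C6H5COO-]) = sqrt(1.59e-10 x 0.04738) = 2.74e-6 M.
pOH = 5.56, so pH = 14.00 - 5.56 = 8.44.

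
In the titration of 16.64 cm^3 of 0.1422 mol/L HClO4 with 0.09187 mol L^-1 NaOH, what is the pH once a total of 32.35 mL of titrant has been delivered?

12.09

n(acid) = 0.1422 x 0.01664 = 0.002366 mol; n(NaOH) added = 0.09187 x 0.03235 = 0.002972 mol.
Base is in excess by 0.002972 - 0.002366 = 0.0006058 mol in a total volume of 0.04899 L.
[OH^-] = 0.0006058/0.04899 = 0.01237 M, so pOH = 1.91 and pH = 14.00 - 1.91 = 12.09.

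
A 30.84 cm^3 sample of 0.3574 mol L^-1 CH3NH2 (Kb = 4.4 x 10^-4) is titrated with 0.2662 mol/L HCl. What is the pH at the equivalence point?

n(CH3NH2) = 0.3574 x 0.03084 = 0.01102 mol; V(HCl) at equivalence = 0.01102/0.2662 = 0.04141 L.
At equivalence the base is fully converted to CH3NH3+; total volume = 0.07225 L, so [CH3NH3+] = 0.01102/0.07225 = 0.1526 M.
Ka(CH3NH3+) = Kw/Kb = 1.0e-14 / 4.4 x 10^-4 = 2.27e-11.
[H^+] = sqrt(Ka x [CH3NH3+]) = sqrt(2.27e-11 x 0.1526) = 1.86e-6 M.
pH = -log(1.86e-6) = 5.73.

5.73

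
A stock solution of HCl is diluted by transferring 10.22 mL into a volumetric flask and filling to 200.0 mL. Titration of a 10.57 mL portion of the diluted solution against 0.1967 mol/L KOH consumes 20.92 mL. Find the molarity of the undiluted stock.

7.62 M

n(KOH) = 0.1967 x 0.02092 = 0.004115 mol.
n(HCl) in the aliquot = 0.004115 mol.
[diluted HCl] = 0.004115 / 0.01057 = 0.3893 M.
Dilution factor = 200.0/10.22 = 19.57, so [stock] = 0.3893 x 19.57 = 7.62 M.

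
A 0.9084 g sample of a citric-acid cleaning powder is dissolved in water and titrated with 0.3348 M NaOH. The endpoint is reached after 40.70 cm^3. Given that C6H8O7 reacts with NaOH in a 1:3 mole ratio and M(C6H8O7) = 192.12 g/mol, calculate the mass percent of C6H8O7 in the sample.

96.1%

n(NaOH) = 0.3348 x 0.04070 = 0.01363 mol.
n(C6H8O7) = 0.01363 / 3 = 0.004542 mol.
mass of C6H8O7 = 0.004542 x 192.12 = 0.8726 g.
% purity = 0.8726 / 0.9084 x 100 = 96.1%.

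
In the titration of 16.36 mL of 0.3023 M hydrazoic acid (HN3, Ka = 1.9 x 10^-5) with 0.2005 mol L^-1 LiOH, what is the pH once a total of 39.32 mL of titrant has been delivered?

n(acid) = 0.3023 x 0.01636 = 0.004946 mol; n(LiOH) added = 0.2005 x 0.03932 = 0.007884 mol.
Base is in excess by 0.007884 - 0.004946 = 0.002938 mol in a total volume of 0.05568 L.
[OH^-] = 0.002938/0.05568 = 0.05277 M, so pOH = 1.28 and pH = 14.00 - 1.28 = 12.72.

12.72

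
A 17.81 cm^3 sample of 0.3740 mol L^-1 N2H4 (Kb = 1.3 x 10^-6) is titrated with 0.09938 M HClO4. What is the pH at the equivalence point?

4.61

n(N2H4) = 0.3740 x 0.01781 = 0.006661 mol; V(HClO4) at equivalence = 0.006661/0.09938 = 0.06702 L.
At equivalence the base is fully converted to N2H5+; total volume = 0.08483 L, so [N2H5+] = 0.006661/0.08483 = 0.07852 M.
Ka(N2H5+) = Kw/Kb = 1.0e-14 / 1.3 x 10^-6 = 7.69e-9.
[H^+] = sqrt(Ka x [N2H5+]) = sqrt(7.69e-9 x 0.07852) = 2.46e-5 M.
pH = -log(2.46e-5) = 4.61.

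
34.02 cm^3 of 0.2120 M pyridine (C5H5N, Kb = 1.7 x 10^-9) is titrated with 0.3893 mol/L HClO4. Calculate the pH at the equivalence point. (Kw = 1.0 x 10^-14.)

n(C5H5N) = 0.2120 x 0.03402 = 0.007212 mol; V(HClO4) at equivalence = 0.007212/0.3893 = 0.01853 L.
At equivalence the base is fully converted to C5H5NH+; total volume = 0.05255 L, so [C5H5NH+] = 0.007212/0.05255 = 0.1373 M.
Ka(C5H5NH+) = Kw/Kb = 1.0e-14 / 1.7 x 10^-9 = 5.88e-6.
[H^+] = sqrt(Ka x [C5H5NH+]) = sqrt(5.88e-6 x 0.1373) = 0.000899 M.
pH = -log(0.000899) = 3.05.

3.05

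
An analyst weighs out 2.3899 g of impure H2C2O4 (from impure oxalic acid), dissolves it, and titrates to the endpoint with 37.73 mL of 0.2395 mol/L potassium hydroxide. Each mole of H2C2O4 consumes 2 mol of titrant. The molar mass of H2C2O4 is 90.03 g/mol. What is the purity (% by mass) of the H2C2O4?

n(KOH) = 0.2395 x 0.03773 = 0.009036 mol.
n(H2C2O4) = 0.009036 / 2 = 0.004518 mol.
mass of H2C2O4 = 0.004518 x 90.03 = 0.4068 g.
% purity = 0.4068 / 2.3899 x 100 = 17.0%.

17.0%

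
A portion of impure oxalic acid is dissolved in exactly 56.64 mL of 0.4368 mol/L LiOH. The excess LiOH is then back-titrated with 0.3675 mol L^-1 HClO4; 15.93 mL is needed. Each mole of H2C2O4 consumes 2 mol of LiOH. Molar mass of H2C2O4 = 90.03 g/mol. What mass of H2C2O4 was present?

Total n(LiOH) added = 0.4368 x 0.05664 = 0.02474 mol.
n(HClO4) used = 0.3675 x 0.01593 = 0.005854 mol, which equals the excess n(LiOH).
So n(LiOH) consumed by the sample = 0.02474 - 0.005854 = 0.01889 mol.
n(H2C2O4) = 0.01889 / 2 = 0.009443 mol.
mass = 0.009443 mol x 90.03 g/mol = 0.850 g.

0.850 g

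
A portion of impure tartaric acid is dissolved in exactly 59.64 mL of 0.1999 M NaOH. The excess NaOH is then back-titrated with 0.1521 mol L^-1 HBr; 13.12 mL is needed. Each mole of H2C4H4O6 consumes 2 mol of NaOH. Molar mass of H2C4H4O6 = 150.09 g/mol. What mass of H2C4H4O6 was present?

0.745 g

Total n(NaOH) added = 0.1999 x 0.05964 = 0.01192 mol.
n(HBr) used = 0.1521 x 0.01312 = 0.001996 mol, which equals the excess n(NaOH).
So n(NaOH) consumed by the sample = 0.01192 - 0.001996 = 0.009926 mol.
n(H2C4H4O6) = 0.009926 / 2 = 0.004963 mol.
mass = 0.004963 mol x 150.09 g/mol = 0.745 g.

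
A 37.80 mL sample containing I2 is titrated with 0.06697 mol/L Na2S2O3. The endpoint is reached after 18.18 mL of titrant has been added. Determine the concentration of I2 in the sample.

n(Na2S2O3) = 0.06697 x 0.01818 = 0.001218 mol.
From the balanced equation, 2 mol Na2S2O3 reacts with 1 mol I2, so n(I2) = 0.001218 x 1/2 = 0.0006088 mol.
[I2] = 0.0006088 / 0.03780 L = 0.0161 M.

0.0161 M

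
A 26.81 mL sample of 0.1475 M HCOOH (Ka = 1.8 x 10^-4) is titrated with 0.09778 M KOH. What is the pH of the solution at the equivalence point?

8.26

n(HCOOH) = 0.1475 x 0.02681 = 0.003954 mol; V(KOH) at equivalence = 0.003954/0.09778 = 0.04044 L.
At equivalence all the acid is converted to HCOO-; total volume = 0.02681 + 0.04044 = 0.06725 L, so [HCOO-] = 0.003954/0.06725 = 0.05880 M.
Kb = Kw/Ka = 1.0e-14 / 1.8 x 10^-4 = 5.56e-11.
[OH^-] = sqrt(Kb x [HCOO-]) = sqrt(5.56e-11 x 0.05880) = 1.81e-6 M.
pOH = 5.74, so pH = 14.00 - 5.74 = 8.26.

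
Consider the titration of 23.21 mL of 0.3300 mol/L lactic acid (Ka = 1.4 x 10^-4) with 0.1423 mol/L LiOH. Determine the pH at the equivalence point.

8.43

n(HC3H5O3) = 0.3300 x 0.02321 = 0.007659 mol; V(LiOH) at equivalence = 0.007659/0.1423 = 0.05383 L.
At equivalence all the acid is converted to C3H5O3-; total volume = 0.02321 + 0.05383 = 0.07704 L, so [C3H5O3-] = 0.007659/0.07704 = 0.09943 M.
Kb = Kw/Ka = 1.0e-14 / 1.4 x 10^-4 = 7.14e-11.
[OH^-] = sqrt(Kb x [C3H5O3-]) = sqrt(7.14e-11 x 0.09943) = 2.66e-6 M.
pOH = 5.57, so pH = 14.00 - 5.57 = 8.43.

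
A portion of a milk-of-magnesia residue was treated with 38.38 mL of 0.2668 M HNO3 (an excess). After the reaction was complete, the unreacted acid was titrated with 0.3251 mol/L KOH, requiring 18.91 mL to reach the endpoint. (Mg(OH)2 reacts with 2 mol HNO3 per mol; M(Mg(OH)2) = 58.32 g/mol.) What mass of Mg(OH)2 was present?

Total n(HNO3) added = 0.2668 x 0.03838 = 0.01024 mol.
n(KOH) used = 0.3251 x 0.01891 = 0.006148 mol, which equals the excess n(HNO3).
So n(HNO3) consumed by the sample = 0.01024 - 0.006148 = 0.004092 mol.
n(Mg(OH)2) = 0.004092 / 2 = 0.002046 mol.
mass = 0.002046 mol x 58.32 g/mol = 0.119 g.

0.119 g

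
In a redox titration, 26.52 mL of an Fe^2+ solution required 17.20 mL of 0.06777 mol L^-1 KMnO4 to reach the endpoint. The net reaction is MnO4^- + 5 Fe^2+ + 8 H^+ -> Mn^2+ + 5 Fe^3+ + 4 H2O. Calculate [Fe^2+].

n(KMnO4) = 0.06777 x 0.01720 = 0.001166 mol.
From the balanced equation, 1 mol KMnO4 reacts with 5 mol Fe^2+, so n(Fe^2+) = 0.001166 x 5/1 = 0.005828 mol.
[Fe^2+] = 0.005828 / 0.02652 L = 0.220 M.

0.220 M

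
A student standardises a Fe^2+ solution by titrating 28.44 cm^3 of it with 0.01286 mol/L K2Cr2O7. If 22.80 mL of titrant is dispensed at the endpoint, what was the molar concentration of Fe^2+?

n(K2Cr2O7) = 0.01286 x 0.02280 = 0.0002932 mol.
From the balanced equation, 1 mol K2Cr2O7 reacts with 6 mol Fe^2+, so n(Fe^2+) = 0.0002932 x 6/1 = 0.001759 mol.
[Fe^2+] = 0.001759 / 0.02844 L = 0.0619 M.

0.0619 M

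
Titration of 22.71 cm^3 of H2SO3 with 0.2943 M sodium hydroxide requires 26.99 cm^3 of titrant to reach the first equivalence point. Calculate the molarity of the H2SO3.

n(NaOH) = 0.2943 x 0.02699 = 0.007943 mol.
At the first equivalence point, 1 mol OH^- react per mol H2SO3, so n(H2SO3) = 0.007943 / 1 = 0.007943 mol.
[H2SO3] = 0.007943 / 0.02271 L = 0.350 M.

0.350 M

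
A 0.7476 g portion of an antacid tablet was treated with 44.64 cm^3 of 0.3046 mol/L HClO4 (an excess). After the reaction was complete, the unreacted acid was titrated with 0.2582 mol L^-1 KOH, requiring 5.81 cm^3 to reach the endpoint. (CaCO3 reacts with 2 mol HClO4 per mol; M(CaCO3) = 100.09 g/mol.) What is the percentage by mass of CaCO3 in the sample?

81.0%

Total n(HClO4) added = 0.3046 x 0.04464 = 0.01360 mol.
n(KOH) used = 0.2582 x 0.005810 = 0.001500 mol, which equals the excess n(HClO4).
So n(HClO4) consumed by the sample = 0.01360 - 0.001500 = 0.01210 mol.
n(CaCO3) = 0.01210 / 2 = 0.006049 mol.
mass CaCO3 = 0.006049 x 100.09 = 0.6054 g, so %CaCO3 = 0.6054/0.7476 x 100 = 81.0%.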